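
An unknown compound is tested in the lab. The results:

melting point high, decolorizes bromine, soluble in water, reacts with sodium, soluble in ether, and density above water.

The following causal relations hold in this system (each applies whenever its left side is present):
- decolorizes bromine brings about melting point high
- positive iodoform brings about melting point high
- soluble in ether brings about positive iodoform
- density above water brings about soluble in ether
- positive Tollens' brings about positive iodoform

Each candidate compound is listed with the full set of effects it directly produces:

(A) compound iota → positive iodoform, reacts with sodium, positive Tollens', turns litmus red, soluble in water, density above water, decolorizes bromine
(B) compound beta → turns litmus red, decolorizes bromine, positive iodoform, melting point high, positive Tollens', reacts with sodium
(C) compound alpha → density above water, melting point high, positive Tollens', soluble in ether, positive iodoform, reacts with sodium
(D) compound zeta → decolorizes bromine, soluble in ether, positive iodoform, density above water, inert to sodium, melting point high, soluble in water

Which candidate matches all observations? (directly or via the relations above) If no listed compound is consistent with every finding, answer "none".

Testing each hypothesis:
(A) compound iota — melting point high yes (via decolorizes bromine → melting point high); decolorizes bromine yes; soluble in water yes; reacts with sodium yes; soluble in ether yes (via density above water → soluble in ether); density above water yes
(B) compound beta — melting point high yes; decolorizes bromine yes; soluble in water NO; reacts with sodium yes; soluble in ether NO; density above water NO
(C) compound alpha — does not account for decolorizes bromine, soluble in water
(D) compound zeta — fails on reacts with sodium (predicts inert to sodium, not reacts with sodium)
(A) alone accounts for all the evidence.

A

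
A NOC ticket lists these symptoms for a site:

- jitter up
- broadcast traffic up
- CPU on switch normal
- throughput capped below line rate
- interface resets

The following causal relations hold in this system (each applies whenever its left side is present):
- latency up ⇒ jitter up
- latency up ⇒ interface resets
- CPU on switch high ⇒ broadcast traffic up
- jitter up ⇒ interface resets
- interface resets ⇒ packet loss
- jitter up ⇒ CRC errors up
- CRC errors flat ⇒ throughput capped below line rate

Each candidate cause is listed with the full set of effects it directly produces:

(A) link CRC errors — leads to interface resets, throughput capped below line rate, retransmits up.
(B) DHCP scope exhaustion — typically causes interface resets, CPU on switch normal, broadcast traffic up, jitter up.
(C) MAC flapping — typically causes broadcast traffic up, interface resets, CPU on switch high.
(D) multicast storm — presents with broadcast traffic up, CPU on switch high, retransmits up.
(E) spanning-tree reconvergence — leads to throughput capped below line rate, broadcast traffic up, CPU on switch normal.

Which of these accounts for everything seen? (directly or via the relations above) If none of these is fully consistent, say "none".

For each candidate, compare predicted effects to what was observed:
(A) link CRC errors — jitter up -; broadcast traffic up -; CPU on switch normal -; throughput capped below line rate +; interface resets +
(B) DHCP scope exhaustion — does not account for throughput capped below line rate
(C) MAC flapping — jitter up -; broadcast traffic up +; CPU on switch normal -; throughput capped below line rate -; interface resets +
(D) multicast storm — fails on jitter up, CPU on switch normal, throughput capped below line rate, interface resets (predicts CPU on switch high, not CPU on switch normal)
(E) spanning-tree reconvergence — jitter up -; broadcast traffic up +; CPU on switch normal +; throughput capped below line rate +; interface resets -
Every candidate fails on at least one observation.

none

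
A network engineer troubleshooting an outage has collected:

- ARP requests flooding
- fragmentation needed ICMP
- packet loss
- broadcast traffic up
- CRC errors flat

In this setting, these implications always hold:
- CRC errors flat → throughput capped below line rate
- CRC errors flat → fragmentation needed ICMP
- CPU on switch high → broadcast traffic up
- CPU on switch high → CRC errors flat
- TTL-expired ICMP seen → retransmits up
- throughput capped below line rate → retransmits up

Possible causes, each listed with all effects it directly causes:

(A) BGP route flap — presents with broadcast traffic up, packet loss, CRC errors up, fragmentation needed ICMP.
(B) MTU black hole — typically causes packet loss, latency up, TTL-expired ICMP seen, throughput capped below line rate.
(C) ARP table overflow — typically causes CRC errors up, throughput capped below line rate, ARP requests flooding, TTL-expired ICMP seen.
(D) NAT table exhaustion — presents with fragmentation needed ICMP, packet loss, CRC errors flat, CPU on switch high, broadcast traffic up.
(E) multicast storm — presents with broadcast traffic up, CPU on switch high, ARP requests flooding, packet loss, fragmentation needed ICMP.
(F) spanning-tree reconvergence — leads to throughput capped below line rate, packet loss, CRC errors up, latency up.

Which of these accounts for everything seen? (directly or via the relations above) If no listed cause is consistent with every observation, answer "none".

E

For each candidate, compare predicted effects to what was observed:
(A) BGP route flap — ARP requests flooding miss; fragmentation needed ICMP match; packet loss match; broadcast traffic up match; CRC errors flat miss
(B) MTU black hole — ARP requests flooding miss; fragmentation needed ICMP miss; packet loss match; broadcast traffic up miss; CRC errors flat miss
(C) ARP table overflow — ARP requests flooding match; fragmentation needed ICMP miss; packet loss miss; broadcast traffic up miss; CRC errors flat miss
(D) NAT table exhaustion — does not account for ARP requests flooding
(E) multicast storm — ARP requests flooding match; fragmentation needed ICMP match; packet loss match; broadcast traffic up match; CRC errors flat match (through CPU on switch high → CRC errors flat)
(F) spanning-tree reconvergence — ARP requests flooding miss; fragmentation needed ICMP miss; packet loss match; broadcast traffic up miss; CRC errors flat miss
(E) alone accounts for all the evidence.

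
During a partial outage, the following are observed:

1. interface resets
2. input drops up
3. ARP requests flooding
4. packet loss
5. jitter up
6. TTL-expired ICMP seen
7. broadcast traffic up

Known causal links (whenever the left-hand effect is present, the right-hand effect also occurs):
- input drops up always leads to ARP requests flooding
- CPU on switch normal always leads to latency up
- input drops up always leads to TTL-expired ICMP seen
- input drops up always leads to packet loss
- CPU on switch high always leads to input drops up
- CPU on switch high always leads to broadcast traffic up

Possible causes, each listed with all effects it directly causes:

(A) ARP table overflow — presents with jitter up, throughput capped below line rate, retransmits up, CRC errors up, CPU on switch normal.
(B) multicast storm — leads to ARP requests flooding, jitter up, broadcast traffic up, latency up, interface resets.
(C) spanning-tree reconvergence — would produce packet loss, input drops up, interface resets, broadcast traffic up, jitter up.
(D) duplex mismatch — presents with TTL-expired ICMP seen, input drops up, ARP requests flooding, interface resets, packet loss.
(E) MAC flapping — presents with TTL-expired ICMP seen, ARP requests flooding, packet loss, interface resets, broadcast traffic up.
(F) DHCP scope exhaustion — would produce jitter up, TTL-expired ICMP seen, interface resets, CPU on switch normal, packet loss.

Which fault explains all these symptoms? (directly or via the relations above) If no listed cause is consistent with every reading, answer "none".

C

For each candidate, compare predicted effects to what was observed:
(A) ARP table overflow — does not account for interface resets, input drops up, ARP requests flooding, packet loss, TTL-expired ICMP seen, broadcast traffic up
(B) multicast storm — interface resets +; input drops up -; ARP requests flooding +; packet loss -; jitter up +; TTL-expired ICMP seen -; broadcast traffic up +
(C) spanning-tree reconvergence — interface resets +; input drops up +; ARP requests flooding + (through input drops up → ARP requests flooding); packet loss +; jitter up +; TTL-expired ICMP seen + (through input drops up → TTL-expired ICMP seen); broadcast traffic up +
(D) duplex mismatch — does not account for jitter up, broadcast traffic up
(E) MAC flapping — does not account for input drops up, jitter up
(F) DHCP scope exhaustion — interface resets +; input drops up -; ARP requests flooding -; packet loss +; jitter up +; TTL-expired ICMP seen +; broadcast traffic up -
(C) is the only candidate with no mismatches.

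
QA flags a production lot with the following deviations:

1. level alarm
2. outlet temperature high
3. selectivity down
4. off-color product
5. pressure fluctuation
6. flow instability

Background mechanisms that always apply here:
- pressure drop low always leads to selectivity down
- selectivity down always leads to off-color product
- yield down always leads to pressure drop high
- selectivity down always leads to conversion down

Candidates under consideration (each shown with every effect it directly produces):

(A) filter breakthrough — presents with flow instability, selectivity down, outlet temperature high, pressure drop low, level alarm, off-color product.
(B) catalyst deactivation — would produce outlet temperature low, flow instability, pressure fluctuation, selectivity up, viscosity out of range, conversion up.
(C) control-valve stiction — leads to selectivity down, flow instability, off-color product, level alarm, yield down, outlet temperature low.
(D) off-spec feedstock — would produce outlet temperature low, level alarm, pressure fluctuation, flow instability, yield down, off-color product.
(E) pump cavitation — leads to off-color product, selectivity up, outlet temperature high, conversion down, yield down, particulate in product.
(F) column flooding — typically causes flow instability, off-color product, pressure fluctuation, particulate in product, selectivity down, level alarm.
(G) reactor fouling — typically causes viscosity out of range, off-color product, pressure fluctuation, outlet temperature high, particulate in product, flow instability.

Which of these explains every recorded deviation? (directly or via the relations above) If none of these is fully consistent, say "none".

none

Testing each hypothesis:
(A) filter breakthrough — does not account for pressure fluctuation
(B) catalyst deactivation — level alarm -; outlet temperature high -; selectivity down -; off-color product -; pressure fluctuation +; flow instability +
(C) control-valve stiction — level alarm +; outlet temperature high -; selectivity down +; off-color product +; pressure fluctuation -; flow instability +
(D) off-spec feedstock — fails on outlet temperature high, selectivity down (predicts outlet temperature low, not outlet temperature high)
(E) pump cavitation — level alarm -; outlet temperature high +; selectivity down -; off-color product +; pressure fluctuation -; flow instability -
(F) column flooding — does not account for outlet temperature high
(G) reactor fouling — level alarm -; outlet temperature high +; selectivity down -; off-color product +; pressure fluctuation +; flow instability +
Every candidate fails on at least one observation.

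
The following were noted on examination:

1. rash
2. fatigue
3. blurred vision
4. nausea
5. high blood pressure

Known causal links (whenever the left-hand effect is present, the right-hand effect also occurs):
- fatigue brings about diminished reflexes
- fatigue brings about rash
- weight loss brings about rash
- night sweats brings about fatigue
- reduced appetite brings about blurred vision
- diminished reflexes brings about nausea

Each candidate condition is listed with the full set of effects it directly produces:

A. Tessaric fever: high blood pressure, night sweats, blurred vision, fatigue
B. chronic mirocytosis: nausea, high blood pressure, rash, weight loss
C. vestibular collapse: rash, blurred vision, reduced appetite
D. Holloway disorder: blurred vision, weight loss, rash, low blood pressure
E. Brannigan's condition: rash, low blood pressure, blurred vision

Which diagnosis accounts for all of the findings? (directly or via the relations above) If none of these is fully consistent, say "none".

A

Per-candidate check:
(A) Tessaric fever — rash ✓ (by fatigue → rash); fatigue ✓; blurred vision ✓; nausea ✓ (by fatigue → diminished reflexes → nausea); high blood pressure ✓
(B) chronic mirocytosis — rash ✓; fatigue ✗; blurred vision ✗; nausea ✓; high blood pressure ✓
(C) vestibular collapse — rash ✓; fatigue ✗; blurred vision ✓; nausea ✗; high blood pressure ✗
(D) Holloway disorder — rash ✓; fatigue ✗; blurred vision ✓; nausea ✗; high blood pressure ✗
(E) Brannigan's condition — fails on fatigue, nausea, high blood pressure (predicts low blood pressure, not high blood pressure)
(A) is the only candidate with no mismatches.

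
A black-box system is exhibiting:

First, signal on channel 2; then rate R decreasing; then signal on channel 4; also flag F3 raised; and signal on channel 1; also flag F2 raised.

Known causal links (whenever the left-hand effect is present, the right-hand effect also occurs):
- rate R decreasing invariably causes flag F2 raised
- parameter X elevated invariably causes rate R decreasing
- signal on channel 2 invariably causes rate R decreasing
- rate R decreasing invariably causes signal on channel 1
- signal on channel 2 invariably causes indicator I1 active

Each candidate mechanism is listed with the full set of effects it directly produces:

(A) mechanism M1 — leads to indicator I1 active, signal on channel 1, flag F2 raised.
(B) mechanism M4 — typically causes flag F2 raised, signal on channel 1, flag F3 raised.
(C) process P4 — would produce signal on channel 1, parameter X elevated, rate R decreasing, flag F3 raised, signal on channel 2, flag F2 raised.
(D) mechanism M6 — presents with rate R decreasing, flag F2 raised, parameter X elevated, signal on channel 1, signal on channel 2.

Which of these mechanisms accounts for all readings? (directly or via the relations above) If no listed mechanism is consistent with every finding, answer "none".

Testing each hypothesis:
(A) mechanism M1 — signal on channel 2 ✗; rate R decreasing ✗; signal on channel 4 ✗; flag F3 raised ✗; signal on channel 1 ✓; flag F2 raised ✓
(B) mechanism M4 — signal on channel 2 ✗; rate R decreasing ✗; signal on channel 4 ✗; flag F3 raised ✓; signal on channel 1 ✓; flag F2 raised ✓
(C) process P4 — signal on channel 2 ✓; rate R decreasing ✓; signal on channel 4 ✗; flag F3 raised ✓; signal on channel 1 ✓; flag F2 raised ✓
(D) mechanism M6 — does not account for signal on channel 4, flag F3 raised
Every candidate fails on at least one observation.

none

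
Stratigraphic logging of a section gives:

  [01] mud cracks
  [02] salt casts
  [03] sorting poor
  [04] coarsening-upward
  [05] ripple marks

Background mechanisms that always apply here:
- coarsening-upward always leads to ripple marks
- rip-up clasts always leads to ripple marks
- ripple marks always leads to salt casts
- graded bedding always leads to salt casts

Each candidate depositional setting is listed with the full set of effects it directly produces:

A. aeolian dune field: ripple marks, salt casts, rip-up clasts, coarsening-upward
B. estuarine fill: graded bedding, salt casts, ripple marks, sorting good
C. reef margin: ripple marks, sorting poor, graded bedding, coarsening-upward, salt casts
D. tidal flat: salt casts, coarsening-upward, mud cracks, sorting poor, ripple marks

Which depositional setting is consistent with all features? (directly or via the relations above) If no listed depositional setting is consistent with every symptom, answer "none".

Per-candidate check:
(A) aeolian dune field — mud cracks miss; salt casts match; sorting poor miss; coarsening-upward match; ripple marks match
(B) estuarine fill — mud cracks miss; salt casts match; sorting poor miss; coarsening-upward miss; ripple marks match
(C) reef margin — mud cracks miss; salt casts match; sorting poor match; coarsening-upward match; ripple marks match
(D) tidal flat — accounts for every observation
Only (D) is consistent with every observation.

D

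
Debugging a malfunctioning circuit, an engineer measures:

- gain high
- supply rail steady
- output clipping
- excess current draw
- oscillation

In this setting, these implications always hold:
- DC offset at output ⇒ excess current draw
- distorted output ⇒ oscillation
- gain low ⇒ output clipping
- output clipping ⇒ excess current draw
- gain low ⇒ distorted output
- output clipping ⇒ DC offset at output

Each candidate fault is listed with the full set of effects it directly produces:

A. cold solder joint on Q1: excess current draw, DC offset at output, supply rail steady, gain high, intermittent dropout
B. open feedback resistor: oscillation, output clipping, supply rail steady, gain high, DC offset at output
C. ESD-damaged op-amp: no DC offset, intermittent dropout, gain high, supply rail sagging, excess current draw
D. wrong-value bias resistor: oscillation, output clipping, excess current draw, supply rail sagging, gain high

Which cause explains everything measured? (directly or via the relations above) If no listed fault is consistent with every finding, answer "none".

B

Testing each hypothesis:
(A) cold solder joint on Q1 — does not account for output clipping, oscillation
(B) open feedback resistor — gain high ✓; supply rail steady ✓; output clipping ✓; excess current draw ✓ (via output clipping → excess current draw); oscillation ✓
(C) ESD-damaged op-amp — fails on supply rail steady, output clipping, oscillation (predicts supply rail sagging, not supply rail steady)
(D) wrong-value bias resistor — gain high ✓; supply rail steady ✗; output clipping ✓; excess current draw ✓; oscillation ✓
Only (B) is consistent with every observation.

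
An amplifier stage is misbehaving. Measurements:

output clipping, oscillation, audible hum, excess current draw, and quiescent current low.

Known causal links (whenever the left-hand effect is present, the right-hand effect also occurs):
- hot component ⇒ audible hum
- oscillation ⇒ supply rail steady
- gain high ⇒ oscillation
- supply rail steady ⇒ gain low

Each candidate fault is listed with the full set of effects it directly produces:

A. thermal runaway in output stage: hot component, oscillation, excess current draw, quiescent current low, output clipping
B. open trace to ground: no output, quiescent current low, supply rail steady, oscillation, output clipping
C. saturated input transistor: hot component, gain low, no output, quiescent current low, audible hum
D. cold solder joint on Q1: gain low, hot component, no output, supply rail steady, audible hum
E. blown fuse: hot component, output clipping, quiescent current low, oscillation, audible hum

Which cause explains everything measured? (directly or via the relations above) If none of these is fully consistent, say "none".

Testing each hypothesis:
(A) thermal runaway in output stage — output clipping ✓; oscillation ✓; audible hum ✓ (by hot component → audible hum); excess current draw ✓; quiescent current low ✓
(B) open trace to ground — does not account for audible hum, excess current draw
(C) saturated input transistor — output clipping ✗; oscillation ✗; audible hum ✓; excess current draw ✗; quiescent current low ✓
(D) cold solder joint on Q1 — does not account for output clipping, oscillation, excess current draw, quiescent current low
(E) blown fuse — does not account for excess current draw
(A) is the only candidate with no mismatches.

A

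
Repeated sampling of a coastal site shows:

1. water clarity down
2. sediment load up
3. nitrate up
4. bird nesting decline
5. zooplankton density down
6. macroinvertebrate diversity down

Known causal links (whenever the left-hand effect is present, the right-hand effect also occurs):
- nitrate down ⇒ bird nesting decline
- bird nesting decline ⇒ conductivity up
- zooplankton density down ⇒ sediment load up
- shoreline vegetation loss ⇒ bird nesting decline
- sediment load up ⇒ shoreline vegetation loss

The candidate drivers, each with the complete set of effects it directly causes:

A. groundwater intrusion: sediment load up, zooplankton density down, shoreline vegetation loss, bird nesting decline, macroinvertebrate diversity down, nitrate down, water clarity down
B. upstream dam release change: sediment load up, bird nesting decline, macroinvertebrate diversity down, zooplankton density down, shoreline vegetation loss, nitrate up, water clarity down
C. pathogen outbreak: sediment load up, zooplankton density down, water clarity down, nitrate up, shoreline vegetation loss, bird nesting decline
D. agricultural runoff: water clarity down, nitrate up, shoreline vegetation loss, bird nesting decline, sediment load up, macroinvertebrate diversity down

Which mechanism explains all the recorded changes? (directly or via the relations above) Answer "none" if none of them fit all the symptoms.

B

Per-candidate check:
(A) groundwater intrusion — water clarity down ✓; sediment load up ✓; nitrate up ✗; bird nesting decline ✓; zooplankton density down ✓; macroinvertebrate diversity down ✓
(B) upstream dam release change — accounts for every observation
(C) pathogen outbreak — water clarity down ✓; sediment load up ✓; nitrate up ✓; bird nesting decline ✓; zooplankton density down ✓; macroinvertebrate diversity down ✗
(D) agricultural runoff — does not account for zooplankton density down
Only (B) is consistent with every observation.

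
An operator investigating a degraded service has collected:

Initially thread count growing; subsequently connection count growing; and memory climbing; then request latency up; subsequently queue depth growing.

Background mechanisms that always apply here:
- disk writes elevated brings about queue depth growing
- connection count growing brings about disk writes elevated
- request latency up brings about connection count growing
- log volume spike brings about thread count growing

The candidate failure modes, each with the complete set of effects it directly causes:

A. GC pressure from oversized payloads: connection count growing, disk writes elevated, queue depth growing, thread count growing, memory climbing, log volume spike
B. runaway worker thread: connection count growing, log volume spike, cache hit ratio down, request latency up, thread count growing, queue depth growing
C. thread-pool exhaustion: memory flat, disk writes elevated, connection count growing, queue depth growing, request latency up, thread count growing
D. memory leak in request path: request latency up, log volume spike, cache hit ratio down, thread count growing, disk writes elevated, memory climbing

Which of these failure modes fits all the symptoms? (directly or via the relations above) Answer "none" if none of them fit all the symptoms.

D

Checking each candidate against the observations:
(A) GC pressure from oversized payloads — does not account for request latency up
(B) runaway worker thread — does not account for memory climbing
(C) thread-pool exhaustion — thread count growing +; connection count growing +; memory climbing -; request latency up +; queue depth growing +
(D) memory leak in request path — accounts for every observation (connection count growing by request latency up → connection count growing)
Only (D) is consistent with every observation.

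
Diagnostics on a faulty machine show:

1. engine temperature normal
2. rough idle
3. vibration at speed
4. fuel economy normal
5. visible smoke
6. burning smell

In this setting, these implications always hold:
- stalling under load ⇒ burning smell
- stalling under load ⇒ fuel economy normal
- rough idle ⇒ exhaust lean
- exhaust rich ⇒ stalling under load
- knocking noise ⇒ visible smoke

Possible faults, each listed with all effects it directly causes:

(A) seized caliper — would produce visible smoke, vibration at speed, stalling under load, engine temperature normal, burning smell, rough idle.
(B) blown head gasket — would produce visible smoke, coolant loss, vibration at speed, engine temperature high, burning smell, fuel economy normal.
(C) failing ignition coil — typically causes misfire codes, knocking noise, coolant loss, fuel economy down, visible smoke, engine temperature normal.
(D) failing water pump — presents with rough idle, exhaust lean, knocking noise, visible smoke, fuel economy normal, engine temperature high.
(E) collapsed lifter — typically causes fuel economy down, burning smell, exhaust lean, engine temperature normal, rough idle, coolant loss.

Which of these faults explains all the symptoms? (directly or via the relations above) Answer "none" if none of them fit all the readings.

A

Testing each hypothesis:
(A) seized caliper — engine temperature normal match; rough idle match; vibration at speed match; fuel economy normal match (through stalling under load → fuel economy normal); visible smoke match; burning smell match
(B) blown head gasket — fails on engine temperature normal, rough idle (predicts engine temperature high, not engine temperature normal)
(C) failing ignition coil — fails on rough idle, vibration at speed, fuel economy normal, burning smell (predicts fuel economy down, not fuel economy normal)
(D) failing water pump — fails on engine temperature normal, vibration at speed, burning smell (predicts engine temperature high, not engine temperature normal)
(E) collapsed lifter — fails on vibration at speed, fuel economy normal, visible smoke (predicts fuel economy down, not fuel economy normal)
(A) is the only candidate with no mismatches.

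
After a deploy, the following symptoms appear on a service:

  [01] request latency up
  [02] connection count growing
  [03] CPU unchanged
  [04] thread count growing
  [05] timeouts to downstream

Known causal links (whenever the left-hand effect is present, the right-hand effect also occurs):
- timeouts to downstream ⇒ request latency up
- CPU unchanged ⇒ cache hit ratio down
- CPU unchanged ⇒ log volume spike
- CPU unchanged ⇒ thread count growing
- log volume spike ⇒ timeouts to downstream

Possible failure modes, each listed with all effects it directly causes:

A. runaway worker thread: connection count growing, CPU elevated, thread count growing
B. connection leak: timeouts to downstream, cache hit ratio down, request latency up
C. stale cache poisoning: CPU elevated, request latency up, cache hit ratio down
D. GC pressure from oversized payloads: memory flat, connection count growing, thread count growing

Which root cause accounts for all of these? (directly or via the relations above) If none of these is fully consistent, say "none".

none

Testing each hypothesis:
(A) runaway worker thread — request latency up miss; connection count growing match; CPU unchanged miss; thread count growing match; timeouts to downstream miss
(B) connection leak — does not account for connection count growing, CPU unchanged, thread count growing
(C) stale cache poisoning — fails on connection count growing, CPU unchanged, thread count growing, timeouts to downstream (predicts CPU elevated, not CPU unchanged)
(D) GC pressure from oversized payloads — does not account for request latency up, CPU unchanged, timeouts to downstream
None of the listed candidates fits everything.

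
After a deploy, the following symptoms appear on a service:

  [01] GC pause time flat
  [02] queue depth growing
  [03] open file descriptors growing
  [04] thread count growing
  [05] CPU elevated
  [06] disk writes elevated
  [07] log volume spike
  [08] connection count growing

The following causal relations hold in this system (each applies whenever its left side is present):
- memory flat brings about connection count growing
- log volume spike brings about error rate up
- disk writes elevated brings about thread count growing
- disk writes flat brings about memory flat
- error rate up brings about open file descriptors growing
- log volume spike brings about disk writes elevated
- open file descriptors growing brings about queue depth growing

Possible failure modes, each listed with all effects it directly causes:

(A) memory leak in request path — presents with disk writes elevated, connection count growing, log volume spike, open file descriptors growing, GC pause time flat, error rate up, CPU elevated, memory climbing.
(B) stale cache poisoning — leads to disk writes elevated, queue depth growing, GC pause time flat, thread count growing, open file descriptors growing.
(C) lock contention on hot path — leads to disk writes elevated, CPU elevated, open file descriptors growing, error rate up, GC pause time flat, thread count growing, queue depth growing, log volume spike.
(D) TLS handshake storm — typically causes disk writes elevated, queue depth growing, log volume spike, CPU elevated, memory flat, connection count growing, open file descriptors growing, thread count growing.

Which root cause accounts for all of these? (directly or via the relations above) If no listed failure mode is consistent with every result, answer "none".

Checking each candidate against the observations:
(A) memory leak in request path — GC pause time flat ✓; queue depth growing ✓ (by open file descriptors growing → queue depth growing); open file descriptors growing ✓; thread count growing ✓ (by disk writes elevated → thread count growing); CPU elevated ✓; disk writes elevated ✓; log volume spike ✓; connection count growing ✓
(B) stale cache poisoning — does not account for CPU elevated, log volume spike, connection count growing
(C) lock contention on hot path — GC pause time flat ✓; queue depth growing ✓; open file descriptors growing ✓; thread count growing ✓; CPU elevated ✓; disk writes elevated ✓; log volume spike ✓; connection count growing ✗
(D) TLS handshake storm — does not account for GC pause time flat
(A) is the only candidate with no mismatches.

A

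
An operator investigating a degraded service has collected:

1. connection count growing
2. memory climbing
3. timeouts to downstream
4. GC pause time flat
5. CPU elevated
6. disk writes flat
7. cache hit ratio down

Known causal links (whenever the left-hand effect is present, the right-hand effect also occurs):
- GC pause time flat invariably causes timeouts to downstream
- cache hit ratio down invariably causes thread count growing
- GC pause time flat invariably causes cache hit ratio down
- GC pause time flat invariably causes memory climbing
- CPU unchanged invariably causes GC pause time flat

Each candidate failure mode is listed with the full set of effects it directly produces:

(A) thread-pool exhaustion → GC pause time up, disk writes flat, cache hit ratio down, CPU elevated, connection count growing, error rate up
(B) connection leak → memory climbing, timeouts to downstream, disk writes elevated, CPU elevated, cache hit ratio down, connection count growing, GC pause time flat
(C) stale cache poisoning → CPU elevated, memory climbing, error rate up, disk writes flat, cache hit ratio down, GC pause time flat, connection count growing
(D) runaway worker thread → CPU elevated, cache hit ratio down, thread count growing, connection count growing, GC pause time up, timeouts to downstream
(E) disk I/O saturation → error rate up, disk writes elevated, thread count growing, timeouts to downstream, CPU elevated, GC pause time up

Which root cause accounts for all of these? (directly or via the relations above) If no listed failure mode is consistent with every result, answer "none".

Testing each hypothesis:
(A) thread-pool exhaustion — connection count growing ✓; memory climbing ✗; timeouts to downstream ✗; GC pause time flat ✗; CPU elevated ✓; disk writes flat ✓; cache hit ratio down ✓
(B) connection leak — connection count growing ✓; memory climbing ✓; timeouts to downstream ✓; GC pause time flat ✓; CPU elevated ✓; disk writes flat ✗; cache hit ratio down ✓
(C) stale cache poisoning — accounts for every observation (timeouts to downstream by GC pause time flat → timeouts to downstream)
(D) runaway worker thread — fails on memory climbing, GC pause time flat, disk writes flat (predicts GC pause time up, not GC pause time flat)
(E) disk I/O saturation — fails on connection count growing, memory climbing, GC pause time flat, disk writes flat, cache hit ratio down (predicts GC pause time up, not GC pause time flat; predicts disk writes elevated, not disk writes flat)
(C) alone accounts for all the evidence.

C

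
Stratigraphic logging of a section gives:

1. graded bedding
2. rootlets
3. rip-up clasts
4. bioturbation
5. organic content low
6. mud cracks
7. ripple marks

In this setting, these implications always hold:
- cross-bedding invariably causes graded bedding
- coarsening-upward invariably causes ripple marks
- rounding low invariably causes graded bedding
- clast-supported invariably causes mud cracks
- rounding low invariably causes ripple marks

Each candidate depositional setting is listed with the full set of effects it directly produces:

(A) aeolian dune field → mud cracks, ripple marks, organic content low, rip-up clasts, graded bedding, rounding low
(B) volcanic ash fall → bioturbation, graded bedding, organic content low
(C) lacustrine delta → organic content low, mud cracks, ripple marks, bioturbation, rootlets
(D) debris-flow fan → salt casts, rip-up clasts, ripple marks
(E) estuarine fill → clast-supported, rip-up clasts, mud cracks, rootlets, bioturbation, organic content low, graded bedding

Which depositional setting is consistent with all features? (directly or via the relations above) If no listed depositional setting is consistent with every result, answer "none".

Testing each hypothesis:
(A) aeolian dune field — graded bedding match; rootlets miss; rip-up clasts match; bioturbation miss; organic content low match; mud cracks match; ripple marks match
(B) volcanic ash fall — does not account for rootlets, rip-up clasts, mud cracks, ripple marks
(C) lacustrine delta — graded bedding miss; rootlets match; rip-up clasts miss; bioturbation match; organic content low match; mud cracks match; ripple marks match
(D) debris-flow fan — graded bedding miss; rootlets miss; rip-up clasts match; bioturbation miss; organic content low miss; mud cracks miss; ripple marks match
(E) estuarine fill — graded bedding match; rootlets match; rip-up clasts match; bioturbation match; organic content low match; mud cracks match; ripple marks miss
None of the listed candidates fits everything.

none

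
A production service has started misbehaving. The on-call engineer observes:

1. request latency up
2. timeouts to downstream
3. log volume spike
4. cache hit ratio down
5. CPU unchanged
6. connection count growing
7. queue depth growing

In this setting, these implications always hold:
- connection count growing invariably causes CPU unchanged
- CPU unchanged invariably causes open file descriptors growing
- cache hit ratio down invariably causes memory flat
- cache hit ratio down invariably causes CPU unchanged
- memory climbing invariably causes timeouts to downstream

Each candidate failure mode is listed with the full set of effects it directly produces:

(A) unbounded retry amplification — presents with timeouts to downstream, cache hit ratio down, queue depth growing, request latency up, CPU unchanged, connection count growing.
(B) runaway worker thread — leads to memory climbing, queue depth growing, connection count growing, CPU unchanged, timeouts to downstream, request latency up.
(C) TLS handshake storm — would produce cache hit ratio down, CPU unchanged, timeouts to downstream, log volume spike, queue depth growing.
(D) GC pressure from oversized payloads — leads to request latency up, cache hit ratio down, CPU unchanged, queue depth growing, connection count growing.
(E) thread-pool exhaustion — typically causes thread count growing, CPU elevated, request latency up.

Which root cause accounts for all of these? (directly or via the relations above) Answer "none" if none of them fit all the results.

none

For each candidate, compare predicted effects to what was observed:
(A) unbounded retry amplification — request latency up yes; timeouts to downstream yes; log volume spike NO; cache hit ratio down yes; CPU unchanged yes; connection count growing yes; queue depth growing yes
(B) runaway worker thread — does not account for log volume spike, cache hit ratio down
(C) TLS handshake storm — request latency up NO; timeouts to downstream yes; log volume spike yes; cache hit ratio down yes; CPU unchanged yes; connection count growing NO; queue depth growing yes
(D) GC pressure from oversized payloads — does not account for timeouts to downstream, log volume spike
(E) thread-pool exhaustion — fails on timeouts to downstream, log volume spike, cache hit ratio down, CPU unchanged, connection count growing, queue depth growing (predicts CPU elevated, not CPU unchanged)
None of the listed candidates fits everything.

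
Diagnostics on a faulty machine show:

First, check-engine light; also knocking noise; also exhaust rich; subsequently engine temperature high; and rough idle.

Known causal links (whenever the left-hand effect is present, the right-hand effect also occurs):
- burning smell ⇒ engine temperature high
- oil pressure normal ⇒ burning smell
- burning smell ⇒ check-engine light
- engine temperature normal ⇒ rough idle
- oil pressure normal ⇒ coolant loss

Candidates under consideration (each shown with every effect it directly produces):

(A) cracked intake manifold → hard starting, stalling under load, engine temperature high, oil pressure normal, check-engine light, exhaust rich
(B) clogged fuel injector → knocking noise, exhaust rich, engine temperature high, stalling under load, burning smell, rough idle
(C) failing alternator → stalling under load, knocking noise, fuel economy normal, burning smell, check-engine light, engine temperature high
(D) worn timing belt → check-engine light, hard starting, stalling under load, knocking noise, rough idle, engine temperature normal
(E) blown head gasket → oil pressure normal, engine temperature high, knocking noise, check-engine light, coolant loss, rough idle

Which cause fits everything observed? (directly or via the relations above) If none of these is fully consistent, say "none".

B

Testing each hypothesis:
(A) cracked intake manifold — check-engine light +; knocking noise -; exhaust rich +; engine temperature high +; rough idle -
(B) clogged fuel injector — check-engine light + (through burning smell → check-engine light); knocking noise +; exhaust rich +; engine temperature high +; rough idle +
(C) failing alternator — check-engine light +; knocking noise +; exhaust rich -; engine temperature high +; rough idle -
(D) worn timing belt — check-engine light +; knocking noise +; exhaust rich -; engine temperature high -; rough idle +
(E) blown head gasket — check-engine light +; knocking noise +; exhaust rich -; engine temperature high +; rough idle +
Only (B) is consistent with every observation.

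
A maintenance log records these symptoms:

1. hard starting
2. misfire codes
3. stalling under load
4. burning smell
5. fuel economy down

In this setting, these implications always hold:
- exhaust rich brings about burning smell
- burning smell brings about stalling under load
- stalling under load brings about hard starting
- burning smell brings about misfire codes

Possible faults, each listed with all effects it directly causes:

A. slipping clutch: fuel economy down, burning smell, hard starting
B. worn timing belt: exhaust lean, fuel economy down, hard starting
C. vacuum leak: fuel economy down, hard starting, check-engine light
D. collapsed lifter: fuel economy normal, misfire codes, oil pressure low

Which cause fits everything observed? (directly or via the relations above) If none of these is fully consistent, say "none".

Testing each hypothesis:
(A) slipping clutch — accounts for every observation (misfire codes by burning smell → misfire codes)
(B) worn timing belt — does not account for misfire codes, stalling under load, burning smell
(C) vacuum leak — does not account for misfire codes, stalling under load, burning smell
(D) collapsed lifter — hard starting NO; misfire codes yes; stalling under load NO; burning smell NO; fuel economy down NO
(A) alone accounts for all the evidence.

A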